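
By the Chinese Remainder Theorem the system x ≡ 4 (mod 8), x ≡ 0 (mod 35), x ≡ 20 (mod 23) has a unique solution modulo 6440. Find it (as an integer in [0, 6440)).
The moduli 8, 35, 23 are pairwise coprime, so by the CRT there is a unique solution mod 8·35·23 = 6440.
Solve by successive substitution. Start with x ≡ 4 (mod 8).
  Combine with x ≡ 0 (mod 35): write x = 4 + 8·t and require 4 + 8·t ≡ 0 (mod 35), i.e. 8·t ≡ 0 − 4 ≡ 31 (mod 35). Since 8^(−1) ≡ 22 (mod 35), t ≡ 22·31 ≡ 17 (mod 35). So x ≡ 4 + 8·17 = 140 (mod 280).
  Combine with x ≡ 20 (mod 23): write x = 140 + 280·t and require 140 + 280·t ≡ 20 (mod 23), i.e. 280·t ≡ 20 − 140 ≡ 18 (mod 23). Since 280^(−1) ≡ 6 (mod 23) (280 ≡ 4 (mod 23)), t ≡ 6·18 ≡ 16 (mod 23). So x ≡ 140 + 280·16 = 4620 (mod 6440).
Unique solution in [0, 6440): x = 4620.

Final answer: x ≡ 4620 (mod 6440); the representative in [0, 6440) is 4620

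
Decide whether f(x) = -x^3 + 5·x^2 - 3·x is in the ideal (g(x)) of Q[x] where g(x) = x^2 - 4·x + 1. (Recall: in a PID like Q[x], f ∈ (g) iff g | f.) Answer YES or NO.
In Q[x] the ideal (g) consists of all multiples of g, so f ∈ (g) iff g | f, i.e. iff the remainder of f on division by g is 0. Divide f by g (g is monic, so eliminate the leading term of the running remainder at each step):
  leading term -x^3: subtract (-x)·g(x) = -x^3 + 4·x^2 - x, leaving x^2 - 2·x
  leading term x^2: subtract (1)·g(x) = x^2 - 4·x + 1, leaving 2·x - 1
The remainder r(x) = 2·x - 1 ≠ 0 (and deg r < deg g), so g ∤ f, i.e. f ∉ (g).

Final answer: NO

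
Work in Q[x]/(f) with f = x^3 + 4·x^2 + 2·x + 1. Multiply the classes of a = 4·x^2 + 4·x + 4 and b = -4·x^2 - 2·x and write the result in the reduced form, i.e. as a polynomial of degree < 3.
First multiply in Q[x] without reducing: a · b = -16·x^4 - 24·x^3 - 24·x^2 - 8·x. Now divide by f(x) = x^3 + 4·x^2 + 2·x + 1, eliminating the leading term at each step:
  leading term -16·x^4: subtract (-16·x)·f(x) = -16·x^4 - 64·x^3 - 32·x^2 - 16·x, leaving 40·x^3 + 8·x^2 + 8·x
  leading term 40·x^3: subtract (40)·f(x) = 40·x^3 + 160·x^2 + 80·x + 40, leaving -152·x^2 - 72·x - 40
The degree is now < 3, so this is the remainder. Hence a · b ≡ -152·x^2 - 72·x - 40 in Q[x]/(f).

Final answer: a · b ≡ -152·x^2 - 72·x - 40 (mod f(x))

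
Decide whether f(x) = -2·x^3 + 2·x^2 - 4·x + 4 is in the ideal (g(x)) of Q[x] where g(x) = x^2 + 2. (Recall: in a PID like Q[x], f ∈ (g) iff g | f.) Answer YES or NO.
YES

In Q[x] the ideal (g) consists of all multiples of g, so f ∈ (g) iff g | f, i.e. iff the remainder of f on division by g is 0. Divide f by g (g is monic, so eliminate the leading term of the running remainder at each step):
  leading term -2·x^3: subtract (-2·x)·g(x) = -2·x^3 - 4·x, leaving 2·x^2 + 4
  leading term 2·x^2: subtract (2)·g(x) = 2·x^2 + 4, leaving 0
The remainder is 0, so f(x) = g(x) · h(x) with h(x) = 2 - 2·x. Hence g | f, i.e. f ∈ (g).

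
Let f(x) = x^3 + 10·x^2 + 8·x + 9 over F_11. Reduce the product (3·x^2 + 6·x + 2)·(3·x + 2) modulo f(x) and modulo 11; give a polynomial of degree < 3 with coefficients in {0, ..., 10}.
a · b ≡ x (mod f(x))

Multiply as integer polynomials: a · b = 9·x^3 + 24·x^2 + 18·x + 4. Reducing coefficients mod 11: a · b ≡ 9·x^3 + 2·x^2 + 7·x + 4. Now divide by f(x) = x^3 + 10·x^2 + 8·x + 9 in F_11[x], eliminating the leading term at each step:
  leading term 9·x^3: subtract (9)·f(x) = 9·x^3 + 2·x^2 + 6·x + 4, leaving x (coefficients mod 11)
The degree is now < 3, so this is the remainder. Hence a · b ≡ x in F_11[x]/(f).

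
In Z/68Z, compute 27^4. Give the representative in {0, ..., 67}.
Use repeated squaring. Binary(4) = 100. Walk through the bits of the exponent 4 left-to-right: at each bit after the leading one, square the running value, then multiply by 27 if the bit is 1 (always reducing mod 68):
  bit 1 = 1 (leading): start with 27.
  bit 2 = 0: square 27^2 = 729 ≡ 49 (mod 68).
  bit 3 = 0: square 49^2 = 2401 ≡ 21 (mod 68).
Final value: 27^4 ≡ 21 (mod 68).

Final answer: 21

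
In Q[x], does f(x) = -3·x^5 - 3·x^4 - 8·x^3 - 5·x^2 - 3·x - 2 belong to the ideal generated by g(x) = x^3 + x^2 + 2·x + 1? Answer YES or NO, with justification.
NO

In Q[x] the ideal (g) consists of all multiples of g, so f ∈ (g) iff g | f, i.e. iff the remainder of f on division by g is 0. Divide f by g (g is monic, so eliminate the leading term of the running remainder at each step):
  leading term -3·x^5: subtract (-3·x^2)·g(x) = -3·x^5 - 3·x^4 - 6·x^3 - 3·x^2, leaving -2·x^3 - 2·x^2 - 3·x - 2
  leading term -2·x^3: subtract (-2)·g(x) = -2·x^3 - 2·x^2 - 4·x - 2, leaving x
The remainder r(x) = x ≠ 0 (and deg r < deg g), so g ∤ f, i.e. f ∉ (g).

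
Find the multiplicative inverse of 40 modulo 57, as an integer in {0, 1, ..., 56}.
40^(−1) ≡ 10 (mod 57)

Apply the extended Euclidean algorithm to (57, 40), tracking rows (r, s, t) with s·57 + t·40 = r. Each division r_prev = q·r_cur + r_new produces the new row as (previous row) − q·(current row):
  row A: (57, 1, 0)   [1·57 + 0·40 = 57]
  row B: (40, 0, 1)   [0·57 + 1·40 = 40]
  57 = 1·40 + 17   → row C = row A − 1·row B = (17, 1, −1)   [check: 1·57 − 1·40 = 17]
  40 = 2·17 + 6   → row D = row B − 2·row C = (6, −2, 3)   [check: −2·57 + 3·40 = 6]
  17 = 2·6 + 5   → row E = row C − 2·row D = (5, 5, −7)   [check: 5·57 − 7·40 = 5]
  6 = 1·5 + 1   → row F = row D − 1·row E = (1, −7, 10)   [check: −7·57 + 10·40 = 1]
  5 = 5·1 + 0   → remainder 0, stop. gcd = 1 (last nonzero row F).
The gcd is 1, so 40 is invertible mod 57. The last nonzero row gives −7·57 + 10·40 = 1, so t = 10. So 40^(−1) ≡ 10 (mod 57). Verify: 40 · 10 = 400 ≡ 1 (mod 57). ✓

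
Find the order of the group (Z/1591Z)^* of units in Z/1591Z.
|(Z/1591Z)^*| = 1512

(Z/1591Z)^* consists of the classes a with gcd(a, 1591) = 1, so its order is φ(1591). φ is multiplicative, with φ(p^e) = p^e − p^(e−1). Factorise 1591 = 37 · 43. Then
  φ(1591) = (37 − 1) · (43 − 1) = 36 · 42 = 1512.
Thus |(Z/1591Z)^*| = 1512.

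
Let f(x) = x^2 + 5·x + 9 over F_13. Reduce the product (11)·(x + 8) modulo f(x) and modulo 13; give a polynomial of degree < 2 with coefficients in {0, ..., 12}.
a · b ≡ 11·x + 10 (mod f(x))

Multiply as integer polynomials: a · b = 11·x + 88. Reducing coefficients mod 13: a · b ≡ 11·x + 10. This already has degree < 2, so no reduction by f is needed. Hence a · b ≡ 11·x + 10 in F_13[x]/(f).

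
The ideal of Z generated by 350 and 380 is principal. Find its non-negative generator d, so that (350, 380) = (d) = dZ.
In the PID Z, (a, b) is generated by gcd(a, b). Compute gcd(380, 350) with the extended Euclidean algorithm, tracking rows (r, s, t) with s·380 + t·350 = r:
  row A: (380, 1, 0)   [1·380 + 0·350 = 380]
  row B: (350, 0, 1)   [0·380 + 1·350 = 350]
  380 = 1·350 + 30   → row C = row A − 1·row B = (30, 1, −1)   [check: 1·380 − 1·350 = 30]
  350 = 11·30 + 20   → row D = row B − 11·row C = (20, −11, 12)   [check: −11·380 + 12·350 = 20]
  30 = 1·20 + 10   → row E = row C − 1·row D = (10, 12, −13)   [check: 12·380 − 13·350 = 10]
  20 = 2·10 + 0   → remainder 0, stop. gcd = 10 (last nonzero row E).
So gcd(350, 380) = 10, with Bézout identity 12·380 − 13·350 = 10. Containment (⊇): the Bézout identity exhibits 10 as an element of (350, 380), giving (10) ⊆ (350, 380). Containment (⊆): since 10 | 350 and 10 | 380 (350 = 10·35, 380 = 10·38), every Z-linear combination of 350 and 380 is divisible by 10, so (350, 380) ⊆ (10). Therefore (350, 380) = (10), d = 10.

Final answer: (350, 380) = (10); d = 10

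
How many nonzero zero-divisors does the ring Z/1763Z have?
Z/1763Z has 82 nonzero zero-divisors

In Z/1763Z each nonzero element is either a unit (gcd with 1763 is 1) or a zero-divisor (gcd > 1). The number of units is φ(1763): factorise 1763 = 41 · 43, so φ(1763) = (41 − 1) · (43 − 1) = 40 · 42 = 1680. The nonzero elements number 1763 − 1 = 1762. Hence the nonzero zero-divisors number 1762 − 1680 = 82.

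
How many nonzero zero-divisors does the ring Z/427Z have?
In Z/427Z each nonzero element is either a unit (gcd with 427 is 1) or a zero-divisor (gcd > 1). The number of units is φ(427): factorise 427 = 7 · 61, so φ(427) = (7 − 1) · (61 − 1) = 6 · 60 = 360. The nonzero elements number 427 − 1 = 426. Hence the nonzero zero-divisors number 426 − 360 = 66.

Final answer: Z/427Z has 66 nonzero zero-divisors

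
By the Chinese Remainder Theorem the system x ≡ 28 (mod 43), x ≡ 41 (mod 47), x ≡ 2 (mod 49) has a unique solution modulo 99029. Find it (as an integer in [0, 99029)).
x ≡ 45866 (mod 99029); the representative in [0, 99029) is 45866

The moduli 43, 47, 49 are pairwise coprime, so by the CRT there is a unique solution mod 43·47·49 = 99029.
Solve by successive substitution. Start with x ≡ 28 (mod 43).
  Combine with x ≡ 41 (mod 47): write x = 28 + 43·t and require 28 + 43·t ≡ 41 (mod 47), i.e. 43·t ≡ 41 − 28 ≡ 13 (mod 47). Since 43^(−1) ≡ 35 (mod 47), t ≡ 35·13 ≡ 32 (mod 47). So x ≡ 28 + 43·32 = 1404 (mod 2021).
  Combine with x ≡ 2 (mod 49): write x = 1404 + 2021·t and require 1404 + 2021·t ≡ 2 (mod 49), i.e. 2021·t ≡ 2 − 1404 ≡ 19 (mod 49). Since 2021^(−1) ≡ 45 (mod 49) (2021 ≡ 12 (mod 49)), t ≡ 45·19 ≡ 22 (mod 49). So x ≡ 1404 + 2021·22 = 45866 (mod 99029).
Unique solution in [0, 99029): x = 45866.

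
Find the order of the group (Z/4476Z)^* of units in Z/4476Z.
(Z/4476Z)^* consists of the classes a with gcd(a, 4476) = 1, so its order is φ(4476). φ is multiplicative, with φ(p^e) = p^e − p^(e−1). Factorise 4476 = 2^2 · 3 · 373. Then
  φ(4476) = (2^2 − 2^1) · (3 − 1) · (373 − 1) = 2 · 2 · 372 = 1488.
Thus |(Z/4476Z)^*| = 1488.

Final answer: |(Z/4476Z)^*| = 1488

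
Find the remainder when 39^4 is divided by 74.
53

Use repeated squaring. Binary(4) = 100. Walk through the bits of the exponent 4 left-to-right: at each bit after the leading one, square the running value, then multiply by 39 if the bit is 1 (always reducing mod 74):
  bit 1 = 1 (leading): start with 39.
  bit 2 = 0: square 39^2 = 1521 ≡ 41 (mod 74).
  bit 3 = 0: square 41^2 = 1681 ≡ 53 (mod 74).
Final value: 39^4 ≡ 53 (mod 74).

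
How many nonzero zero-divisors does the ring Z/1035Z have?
Z/1035Z has 506 nonzero zero-divisors

In Z/1035Z each nonzero element is either a unit (gcd with 1035 is 1) or a zero-divisor (gcd > 1). The number of units is φ(1035): factorise 1035 = 3^2 · 5 · 23, so φ(1035) = (3^2 − 3^1) · (5 − 1) · (23 − 1) = 6 · 4 · 22 = 528. The nonzero elements number 1035 − 1 = 1034. Hence the nonzero zero-divisors number 1034 − 528 = 506.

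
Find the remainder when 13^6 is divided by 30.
Use repeated squaring. Binary(6) = 110. Walk through the bits of the exponent 6 left-to-right: at each bit after the leading one, square the running value, then multiply by 13 if the bit is 1 (always reducing mod 30):
  bit 1 = 1 (leading): start with 13.
  bit 2 = 1: square 13^2 = 169 ≡ 19; bit is 1, so multiply 19·13 = 247 ≡ 7 (mod 30).
  bit 3 = 0: square 7^2 = 49 ≡ 19 (mod 30).
Final value: 13^6 ≡ 19 (mod 30).

Final answer: 19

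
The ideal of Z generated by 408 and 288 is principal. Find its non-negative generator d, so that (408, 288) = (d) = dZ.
(408, 288) = (24); d = 24

In the PID Z, (a, b) is generated by gcd(a, b). Compute gcd(408, 288) with the extended Euclidean algorithm, tracking rows (r, s, t) with s·408 + t·288 = r:
  row A: (408, 1, 0)   [1·408 + 0·288 = 408]
  row B: (288, 0, 1)   [0·408 + 1·288 = 288]
  408 = 1·288 + 120   → row C = row A − 1·row B = (120, 1, −1)   [check: 1·408 − 1·288 = 120]
  288 = 2·120 + 48   → row D = row B − 2·row C = (48, −2, 3)   [check: −2·408 + 3·288 = 48]
  120 = 2·48 + 24   → row E = row C − 2·row D = (24, 5, −7)   [check: 5·408 − 7·288 = 24]
  48 = 2·24 + 0   → remainder 0, stop. gcd = 24 (last nonzero row E).
So gcd(408, 288) = 24, with Bézout identity 5·408 − 7·288 = 24. Containment (⊇): the Bézout identity exhibits 24 as an element of (408, 288), giving (24) ⊆ (408, 288). Containment (⊆): since 24 | 408 and 24 | 288 (408 = 24·17, 288 = 24·12), every Z-linear combination of 408 and 288 is divisible by 24, so (408, 288) ⊆ (24). Therefore (408, 288) = (24), d = 24.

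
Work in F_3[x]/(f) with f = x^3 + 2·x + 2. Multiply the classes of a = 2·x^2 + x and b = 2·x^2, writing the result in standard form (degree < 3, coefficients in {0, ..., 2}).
a · b ≡ x^2 + 2 (mod f(x))

Multiply as integer polynomials: a · b = 4·x^4 + 2·x^3. Reducing coefficients mod 3: a · b ≡ x^4 + 2·x^3. Now divide by f(x) = x^3 + 2·x + 2 in F_3[x], eliminating the leading term at each step:
  leading term x^4: subtract (x)·f(x) = x^4 + 2·x^2 + 2·x, leaving 2·x^3 + x^2 + x (coefficients mod 3)
  leading term 2·x^3: subtract (2)·f(x) = 2·x^3 + x + 1, leaving x^2 + 2 (coefficients mod 3)
The degree is now < 3, so this is the remainder. Hence a · b ≡ x^2 + 2 in F_3[x]/(f).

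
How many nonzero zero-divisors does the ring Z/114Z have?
In Z/114Z each nonzero element is either a unit (gcd with 114 is 1) or a zero-divisor (gcd > 1). The number of units is φ(114): factorise 114 = 2 · 3 · 19, so φ(114) = (2 − 1) · (3 − 1) · (19 − 1) = 1 · 2 · 18 = 36. The nonzero elements number 114 − 1 = 113. Hence the nonzero zero-divisors number 113 − 36 = 77.

Final answer: Z/114Z has 77 nonzero zero-divisors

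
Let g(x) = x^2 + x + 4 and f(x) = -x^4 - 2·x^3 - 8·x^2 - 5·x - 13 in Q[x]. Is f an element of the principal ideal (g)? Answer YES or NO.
In Q[x] the ideal (g) consists of all multiples of g, so f ∈ (g) iff g | f, i.e. iff the remainder of f on division by g is 0. Divide f by g (g is monic, so eliminate the leading term of the running remainder at each step):
  leading term -x^4: subtract (-x^2)·g(x) = -x^4 - x^3 - 4·x^2, leaving -x^3 - 4·x^2 - 5·x - 13
  leading term -x^3: subtract (-x)·g(x) = -x^3 - x^2 - 4·x, leaving -3·x^2 - x - 13
  leading term -3·x^2: subtract (-3)·g(x) = -3·x^2 - 3·x - 12, leaving 2·x - 1
The remainder r(x) = 2·x - 1 ≠ 0 (and deg r < deg g), so g ∤ f, i.e. f ∉ (g).

Final answer: NO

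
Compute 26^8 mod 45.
1

Use repeated squaring. Binary(8) = 1000. Walk through the bits of the exponent 8 left-to-right: at each bit after the leading one, square the running value, then multiply by 26 if the bit is 1 (always reducing mod 45):
  bit 1 = 1 (leading): start with 26.
  bit 2 = 0: square 26^2 = 676 ≡ 1 (mod 45).
  bit 3 = 0: square 1^2 = 1 (mod 45).
  bit 4 = 0: square 1^2 = 1 (mod 45).
Final value: 26^8 ≡ 1 (mod 45).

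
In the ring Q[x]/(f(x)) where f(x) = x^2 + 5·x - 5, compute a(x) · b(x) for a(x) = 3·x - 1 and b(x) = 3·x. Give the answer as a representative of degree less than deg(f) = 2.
a · b ≡ 45 - 48·x (mod f(x))

First multiply in Q[x] without reducing: a · b = 9·x^2 - 3·x. Now divide by f(x) = x^2 + 5·x - 5, eliminating the leading term at each step:
  leading term 9·x^2: subtract (9)·f(x) = 9·x^2 + 45·x - 45, leaving 45 - 48·x
The degree is now < 2, so this is the remainder. Hence a · b ≡ 45 - 48·x in Q[x]/(f).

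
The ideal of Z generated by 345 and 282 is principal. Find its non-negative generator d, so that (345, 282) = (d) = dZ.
In the PID Z, (a, b) is generated by gcd(a, b). Compute gcd(345, 282) with the extended Euclidean algorithm, tracking rows (r, s, t) with s·345 + t·282 = r:
  row A: (345, 1, 0)   [1·345 + 0·282 = 345]
  row B: (282, 0, 1)   [0·345 + 1·282 = 282]
  345 = 1·282 + 63   → row C = row A − 1·row B = (63, 1, −1)   [check: 1·345 − 1·282 = 63]
  282 = 4·63 + 30   → row D = row B − 4·row C = (30, −4, 5)   [check: −4·345 + 5·282 = 30]
  63 = 2·30 + 3   → row E = row C − 2·row D = (3, 9, −11)   [check: 9·345 − 11·282 = 3]
  30 = 10·3 + 0   → remainder 0, stop. gcd = 3 (last nonzero row E).
So gcd(345, 282) = 3, with Bézout identity 9·345 − 11·282 = 3. Containment (⊇): the Bézout identity exhibits 3 as an element of (345, 282), giving (3) ⊆ (345, 282). Containment (⊆): since 3 | 345 and 3 | 282 (345 = 3·115, 282 = 3·94), every Z-linear combination of 345 and 282 is divisible by 3, so (345, 282) ⊆ (3). Therefore (345, 282) = (3), d = 3.

Final answer: (345, 282) = (3); d = 3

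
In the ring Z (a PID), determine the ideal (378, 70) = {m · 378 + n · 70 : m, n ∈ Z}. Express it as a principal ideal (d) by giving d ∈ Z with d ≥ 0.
In the PID Z, (a, b) is generated by gcd(a, b). Compute gcd(378, 70) with the extended Euclidean algorithm, tracking rows (r, s, t) with s·378 + t·70 = r:
  row A: (378, 1, 0)   [1·378 + 0·70 = 378]
  row B: (70, 0, 1)   [0·378 + 1·70 = 70]
  378 = 5·70 + 28   → row C = row A − 5·row B = (28, 1, −5)   [check: 1·378 − 5·70 = 28]
  70 = 2·28 + 14   → row D = row B − 2·row C = (14, −2, 11)   [check: −2·378 + 11·70 = 14]
  28 = 2·14 + 0   → remainder 0, stop. gcd = 14 (last nonzero row D).
So gcd(378, 70) = 14, with Bézout identity −2·378 + 11·70 = 14. Containment (⊇): the Bézout identity exhibits 14 as an element of (378, 70), giving (14) ⊆ (378, 70). Containment (⊆): since 14 | 378 and 14 | 70 (378 = 14·27, 70 = 14·5), every Z-linear combination of 378 and 70 is divisible by 14, so (378, 70) ⊆ (14). Therefore (378, 70) = (14), d = 14.

Final answer: (378, 70) = (14); d = 14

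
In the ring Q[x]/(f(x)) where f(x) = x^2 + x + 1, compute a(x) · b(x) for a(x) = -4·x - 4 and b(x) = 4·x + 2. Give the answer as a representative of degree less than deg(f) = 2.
a · b ≡ 8 - 8·x (mod f(x))

First multiply in Q[x] without reducing: a · b = -16·x^2 - 24·x - 8. Now divide by f(x) = x^2 + x + 1, eliminating the leading term at each step:
  leading term -16·x^2: subtract (-16)·f(x) = -16·x^2 - 16·x - 16, leaving 8 - 8·x
The degree is now < 2, so this is the remainder. Hence a · b ≡ 8 - 8·x in Q[x]/(f).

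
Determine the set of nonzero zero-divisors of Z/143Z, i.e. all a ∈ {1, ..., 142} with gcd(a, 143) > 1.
An element a ∈ Z/143Z (with a ≠ 0) is a zero-divisor iff gcd(a, 143) > 1 (because a is a unit precisely when gcd(a, n) = 1, and in Z/nZ every nonzero, non-unit element is a zero-divisor). Scan a = 1, ..., 142 and keep those with gcd(a, 143) > 1:
  gcd(11, 143) = 11, gcd(13, 143) = 13, gcd(22, 143) = 11, gcd(26, 143) = 13, gcd(33, 143) = 11, gcd(39, 143) = 13, gcd(44, 143) = 11, gcd(52, 143) = 13, gcd(55, 143) = 11, gcd(65, 143) = 13, gcd(66, 143) = 11, gcd(77, 143) = 11, gcd(78, 143) = 13, gcd(88, 143) = 11, gcd(91, 143) = 13, gcd(99, 143) = 11, gcd(104, 143) = 13, gcd(110, 143) = 11, gcd(117, 143) = 13, gcd(121, 143) = 11, gcd(130, 143) = 13, gcd(132, 143) = 11.
All other a ∈ {1, ..., 142} have gcd(a, 143) = 1 and are units. So the nonzero zero-divisors are exactly the 22 values of a appearing in this scan.

Final answer: nonzero zero-divisors of Z/143Z = {11, 13, 22, 26, 33, 39, 44, 52, 55, 65, 66, 77, 78, 88, 91, 99, 104, 110, 117, 121, 130, 132}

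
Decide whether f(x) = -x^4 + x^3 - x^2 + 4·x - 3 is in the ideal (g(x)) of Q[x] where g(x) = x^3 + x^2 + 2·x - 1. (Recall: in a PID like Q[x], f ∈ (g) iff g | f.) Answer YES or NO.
NO

In Q[x] the ideal (g) consists of all multiples of g, so f ∈ (g) iff g | f, i.e. iff the remainder of f on division by g is 0. Divide f by g (g is monic, so eliminate the leading term of the running remainder at each step):
  leading term -x^4: subtract (-x)·g(x) = -x^4 - x^3 - 2·x^2 + x, leaving 2·x^3 + x^2 + 3·x - 3
  leading term 2·x^3: subtract (2)·g(x) = 2·x^3 + 2·x^2 + 4·x - 2, leaving -x^2 - x - 1
The remainder r(x) = -x^2 - x - 1 ≠ 0 (and deg r < deg g), so g ∤ f, i.e. f ∉ (g).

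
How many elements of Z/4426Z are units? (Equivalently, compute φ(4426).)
Z/4426Z has φ(4426) = 2212 units

An element a ∈ Z/4426Z is a unit iff gcd(a, 4426) = 1, so the number of units is φ(4426). φ is multiplicative, with φ(p^e) = p^e − p^(e−1). Factorise 4426 = 2 · 2213. Then
  φ(4426) = (2 − 1) · (2213 − 1) = 1 · 2212 = 2212.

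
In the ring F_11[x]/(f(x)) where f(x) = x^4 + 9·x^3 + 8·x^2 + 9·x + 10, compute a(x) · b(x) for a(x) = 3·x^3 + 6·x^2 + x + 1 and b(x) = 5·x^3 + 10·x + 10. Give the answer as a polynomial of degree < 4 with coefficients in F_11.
Multiply as integer polynomials: a · b = 15·x^6 + 30·x^5 + 35·x^4 + 95·x^3 + 70·x^2 + 20·x + 10. Reducing coefficients mod 11: a · b ≡ 4·x^6 + 8·x^5 + 2·x^4 + 7·x^3 + 4·x^2 + 9·x + 10. Now divide by f(x) = x^4 + 9·x^3 + 8·x^2 + 9·x + 10 in F_11[x], eliminating the leading term at each step:
  leading term 4·x^6: subtract (4·x^2)·f(x) = 4·x^6 + 3·x^5 + 10·x^4 + 3·x^3 + 7·x^2, leaving 5·x^5 + 3·x^4 + 4·x^3 + 8·x^2 + 9·x + 10 (coefficients mod 11)
  leading term 5·x^5: subtract (5·x)·f(x) = 5·x^5 + x^4 + 7·x^3 + x^2 + 6·x, leaving 2·x^4 + 8·x^3 + 7·x^2 + 3·x + 10 (coefficients mod 11)
  leading term 2·x^4: subtract (2)·f(x) = 2·x^4 + 7·x^3 + 5·x^2 + 7·x + 9, leaving x^3 + 2·x^2 + 7·x + 1 (coefficients mod 11)
The degree is now < 4, so this is the remainder. Hence a · b ≡ x^3 + 2·x^2 + 7·x + 1 in F_11[x]/(f).

Final answer: a · b ≡ x^3 + 2·x^2 + 7·x + 1 (mod f(x))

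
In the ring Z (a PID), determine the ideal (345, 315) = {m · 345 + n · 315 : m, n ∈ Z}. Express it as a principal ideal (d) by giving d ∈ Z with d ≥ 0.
In the PID Z, (a, b) is generated by gcd(a, b). Compute gcd(345, 315) with the extended Euclidean algorithm, tracking rows (r, s, t) with s·345 + t·315 = r:
  row A: (345, 1, 0)   [1·345 + 0·315 = 345]
  row B: (315, 0, 1)   [0·345 + 1·315 = 315]
  345 = 1·315 + 30   → row C = row A − 1·row B = (30, 1, −1)   [check: 1·345 − 1·315 = 30]
  315 = 10·30 + 15   → row D = row B − 10·row C = (15, −10, 11)   [check: −10·345 + 11·315 = 15]
  30 = 2·15 + 0   → remainder 0, stop. gcd = 15 (last nonzero row D).
So gcd(345, 315) = 15, with Bézout identity −10·345 + 11·315 = 15. Containment (⊇): the Bézout identity exhibits 15 as an element of (345, 315), giving (15) ⊆ (345, 315). Containment (⊆): since 15 | 345 and 15 | 315 (345 = 15·23, 315 = 15·21), every Z-linear combination of 345 and 315 is divisible by 15, so (345, 315) ⊆ (15). Therefore (345, 315) = (15), d = 15.

Final answer: (345, 315) = (15); d = 15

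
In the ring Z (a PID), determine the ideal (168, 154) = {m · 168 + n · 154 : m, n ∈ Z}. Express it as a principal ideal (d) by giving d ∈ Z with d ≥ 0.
(168, 154) = (14); d = 14

In the PID Z, (a, b) is generated by gcd(a, b). Compute gcd(168, 154) with the extended Euclidean algorithm, tracking rows (r, s, t) with s·168 + t·154 = r:
  row A: (168, 1, 0)   [1·168 + 0·154 = 168]
  row B: (154, 0, 1)   [0·168 + 1·154 = 154]
  168 = 1·154 + 14   → row C = row A − 1·row B = (14, 1, −1)   [check: 1·168 − 1·154 = 14]
  154 = 11·14 + 0   → remainder 0, stop. gcd = 14 (last nonzero row C).
So gcd(168, 154) = 14, with Bézout identity 1·168 − 1·154 = 14. Containment (⊇): the Bézout identity exhibits 14 as an element of (168, 154), giving (14) ⊆ (168, 154). Containment (⊆): since 14 | 168 and 14 | 154 (168 = 14·12, 154 = 14·11), every Z-linear combination of 168 and 154 is divisible by 14, so (168, 154) ⊆ (14). Therefore (168, 154) = (14), d = 14.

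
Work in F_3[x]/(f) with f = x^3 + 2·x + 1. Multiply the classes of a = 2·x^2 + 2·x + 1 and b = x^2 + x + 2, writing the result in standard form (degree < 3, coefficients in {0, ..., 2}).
a · b ≡ x + 1 (mod f(x))

Multiply as integer polynomials: a · b = 2·x^4 + 4·x^3 + 7·x^2 + 5·x + 2. Reducing coefficients mod 3: a · b ≡ 2·x^4 + x^3 + x^2 + 2·x + 2. Now divide by f(x) = x^3 + 2·x + 1 in F_3[x], eliminating the leading term at each step:
  leading term 2·x^4: subtract (2·x)·f(x) = 2·x^4 + x^2 + 2·x, leaving x^3 + 2 (coefficients mod 3)
  leading term x^3: subtract (1)·f(x) = x^3 + 2·x + 1, leaving x + 1 (coefficients mod 3)
The degree is now < 3, so this is the remainder. Hence a · b ≡ x + 1 in F_3[x]/(f).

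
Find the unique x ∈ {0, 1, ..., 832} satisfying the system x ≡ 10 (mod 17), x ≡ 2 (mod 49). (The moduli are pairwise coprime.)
x ≡ 639 (mod 833); the representative in [0, 833) is 639

The moduli 17, 49 are pairwise coprime, so by the CRT there is a unique solution mod 17·49 = 833.
Solve by successive substitution. Start with x ≡ 10 (mod 17).
  Combine with x ≡ 2 (mod 49): write x = 10 + 17·t and require 10 + 17·t ≡ 2 (mod 49), i.e. 17·t ≡ 2 − 10 ≡ 41 (mod 49). Since 17^(−1) ≡ 26 (mod 49), t ≡ 26·41 ≡ 37 (mod 49). So x ≡ 10 + 17·37 = 639 (mod 833).
Unique solution in [0, 833): x = 639.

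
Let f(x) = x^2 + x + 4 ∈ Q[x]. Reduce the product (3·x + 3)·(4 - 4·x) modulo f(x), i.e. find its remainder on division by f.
First multiply in Q[x] without reducing: a · b = 12 - 12·x^2. Now divide by f(x) = x^2 + x + 4, eliminating the leading term at each step:
  leading term -12·x^2: subtract (-12)·f(x) = -12·x^2 - 12·x - 48, leaving 12·x + 60
The degree is now < 2, so this is the remainder. Hence a · b ≡ 12·x + 60 in Q[x]/(f).

Final answer: a · b ≡ 12·x + 60 (mod f(x))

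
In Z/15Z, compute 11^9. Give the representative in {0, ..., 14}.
11

Use repeated squaring. Binary(9) = 1001. Walk through the bits of the exponent 9 left-to-right: at each bit after the leading one, square the running value, then multiply by 11 if the bit is 1 (always reducing mod 15):
  bit 1 = 1 (leading): start with 11.
  bit 2 = 0: square 11^2 = 121 ≡ 1 (mod 15).
  bit 3 = 0: square 1^2 = 1 (mod 15).
  bit 4 = 1: square 1^2 = 1; bit is 1, so multiply 1·11 = 11 (mod 15).
Final value: 11^9 ≡ 11 (mod 15).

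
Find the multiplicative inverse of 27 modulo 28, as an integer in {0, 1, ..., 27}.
27^(−1) ≡ 27 (mod 28)

Apply the extended Euclidean algorithm to (28, 27), tracking rows (r, s, t) with s·28 + t·27 = r. Each division r_prev = q·r_cur + r_new produces the new row as (previous row) − q·(current row):
  row A: (28, 1, 0)   [1·28 + 0·27 = 28]
  row B: (27, 0, 1)   [0·28 + 1·27 = 27]
  28 = 1·27 + 1   → row C = row A − 1·row B = (1, 1, −1)   [check: 1·28 − 1·27 = 1]
  27 = 27·1 + 0   → remainder 0, stop. gcd = 1 (last nonzero row C).
The gcd is 1, so 27 is invertible mod 28. The last nonzero row gives 1·28 − 1·27 = 1, so t = −1. So 27^(−1) ≡ −1 ≡ 27 (mod 28). Verify: 27 · 27 = 729 ≡ 1 (mod 28). ✓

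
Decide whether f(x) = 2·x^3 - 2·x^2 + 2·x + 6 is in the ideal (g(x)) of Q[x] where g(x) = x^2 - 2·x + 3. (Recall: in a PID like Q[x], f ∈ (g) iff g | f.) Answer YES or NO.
YES

In Q[x] the ideal (g) consists of all multiples of g, so f ∈ (g) iff g | f, i.e. iff the remainder of f on division by g is 0. Divide f by g (g is monic, so eliminate the leading term of the running remainder at each step):
  leading term 2·x^3: subtract (2·x)·g(x) = 2·x^3 - 4·x^2 + 6·x, leaving 2·x^2 - 4·x + 6
  leading term 2·x^2: subtract (2)·g(x) = 2·x^2 - 4·x + 6, leaving 0
The remainder is 0, so f(x) = g(x) · h(x) with h(x) = 2·x + 2. Hence g | f, i.e. f ∈ (g).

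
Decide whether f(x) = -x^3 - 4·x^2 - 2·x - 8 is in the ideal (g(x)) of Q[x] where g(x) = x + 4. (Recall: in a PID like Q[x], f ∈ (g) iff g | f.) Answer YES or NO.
YES

In Q[x] the ideal (g) consists of all multiples of g, so f ∈ (g) iff g | f, i.e. iff the remainder of f on division by g is 0. Divide f by g (g is monic, so eliminate the leading term of the running remainder at each step):
  leading term -x^3: subtract (-x^2)·g(x) = -x^3 - 4·x^2, leaving -2·x - 8
  leading term -2·x: subtract (-2)·g(x) = -2·x - 8, leaving 0
The remainder is 0, so f(x) = g(x) · h(x) with h(x) = -x^2 - 2. Hence g | f, i.e. f ∈ (g).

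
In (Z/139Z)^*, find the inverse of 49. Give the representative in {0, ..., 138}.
Apply the extended Euclidean algorithm to (139, 49), tracking rows (r, s, t) with s·139 + t·49 = r. Each division r_prev = q·r_cur + r_new produces the new row as (previous row) − q·(current row):
  row A: (139, 1, 0)   [1·139 + 0·49 = 139]
  row B: (49, 0, 1)   [0·139 + 1·49 = 49]
  139 = 2·49 + 41   → row C = row A − 2·row B = (41, 1, −2)   [check: 1·139 − 2·49 = 41]
  49 = 1·41 + 8   → row D = row B − 1·row C = (8, −1, 3)   [check: −1·139 + 3·49 = 8]
  41 = 5·8 + 1   → row E = row C − 5·row D = (1, 6, −17)   [check: 6·139 − 17·49 = 1]
  8 = 8·1 + 0   → remainder 0, stop. gcd = 1 (last nonzero row E).
The gcd is 1, so 49 is invertible mod 139. The last nonzero row gives 6·139 − 17·49 = 1, so t = −17. So 49^(−1) ≡ −17 ≡ 122 (mod 139). Verify: 49 · 122 = 5978 ≡ 1 (mod 139). ✓

Final answer: 49^(−1) ≡ 122 (mod 139)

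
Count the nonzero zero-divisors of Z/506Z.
Z/506Z has 285 nonzero zero-divisors

In Z/506Z each nonzero element is either a unit (gcd with 506 is 1) or a zero-divisor (gcd > 1). The number of units is φ(506): factorise 506 = 2 · 11 · 23, so φ(506) = (2 − 1) · (11 − 1) · (23 − 1) = 1 · 10 · 22 = 220. The nonzero elements number 506 − 1 = 505. Hence the nonzero zero-divisors number 505 − 220 = 285.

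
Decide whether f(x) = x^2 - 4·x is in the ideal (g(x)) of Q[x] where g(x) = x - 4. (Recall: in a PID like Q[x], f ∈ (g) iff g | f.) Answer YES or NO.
YES

In Q[x] the ideal (g) consists of all multiples of g, so f ∈ (g) iff g | f, i.e. iff the remainder of f on division by g is 0. Divide f by g (g is monic, so eliminate the leading term of the running remainder at each step):
  leading term x^2: subtract (x)·g(x) = x^2 - 4·x, leaving 0
The remainder is 0, so f(x) = g(x) · h(x) with h(x) = x. Hence g | f, i.e. f ∈ (g).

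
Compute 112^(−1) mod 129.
Apply the extended Euclidean algorithm to (129, 112), tracking rows (r, s, t) with s·129 + t·112 = r. Each division r_prev = q·r_cur + r_new produces the new row as (previous row) − q·(current row):
  row A: (129, 1, 0)   [1·129 + 0·112 = 129]
  row B: (112, 0, 1)   [0·129 + 1·112 = 112]
  129 = 1·112 + 17   → row C = row A − 1·row B = (17, 1, −1)   [check: 1·129 − 1·112 = 17]
  112 = 6·17 + 10   → row D = row B − 6·row C = (10, −6, 7)   [check: −6·129 + 7·112 = 10]
  17 = 1·10 + 7   → row E = row C − 1·row D = (7, 7, −8)   [check: 7·129 − 8·112 = 7]
  10 = 1·7 + 3   → row F = row D − 1·row E = (3, −13, 15)   [check: −13·129 + 15·112 = 3]
  7 = 2·3 + 1   → row G = row E − 2·row F = (1, 33, −38)   [check: 33·129 − 38·112 = 1]
  3 = 3·1 + 0   → remainder 0, stop. gcd = 1 (last nonzero row G).
The gcd is 1, so 112 is invertible mod 129. The last nonzero row gives 33·129 − 38·112 = 1, so t = −38. So 112^(−1) ≡ −38 ≡ 91 (mod 129). Verify: 112 · 91 = 10192 ≡ 1 (mod 129). ✓

Final answer: 112^(−1) ≡ 91 (mod 129)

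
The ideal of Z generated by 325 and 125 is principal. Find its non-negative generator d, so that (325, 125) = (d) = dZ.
(325, 125) = (25); d = 25

In the PID Z, (a, b) is generated by gcd(a, b). Compute gcd(325, 125) with the extended Euclidean algorithm, tracking rows (r, s, t) with s·325 + t·125 = r:
  row A: (325, 1, 0)   [1·325 + 0·125 = 325]
  row B: (125, 0, 1)   [0·325 + 1·125 = 125]
  325 = 2·125 + 75   → row C = row A − 2·row B = (75, 1, −2)   [check: 1·325 − 2·125 = 75]
  125 = 1·75 + 50   → row D = row B − 1·row C = (50, −1, 3)   [check: −1·325 + 3·125 = 50]
  75 = 1·50 + 25   → row E = row C − 1·row D = (25, 2, −5)   [check: 2·325 − 5·125 = 25]
  50 = 2·25 + 0   → remainder 0, stop. gcd = 25 (last nonzero row E).
So gcd(325, 125) = 25, with Bézout identity 2·325 − 5·125 = 25. Containment (⊇): the Bézout identity exhibits 25 as an element of (325, 125), giving (25) ⊆ (325, 125). Containment (⊆): since 25 | 325 and 25 | 125 (325 = 25·13, 125 = 25·5), every Z-linear combination of 325 and 125 is divisible by 25, so (325, 125) ⊆ (25). Therefore (325, 125) = (25), d = 25.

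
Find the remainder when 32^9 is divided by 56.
Use repeated squaring. Binary(9) = 1001. Walk through the bits of the exponent 9 left-to-right: at each bit after the leading one, square the running value, then multiply by 32 if the bit is 1 (always reducing mod 56):
  bit 1 = 1 (leading): start with 32.
  bit 2 = 0: square 32^2 = 1024 ≡ 16 (mod 56).
  bit 3 = 0: square 16^2 = 256 ≡ 32 (mod 56).
  bit 4 = 1: square 32^2 = 1024 ≡ 16; bit is 1, so multiply 16·32 = 512 ≡ 8 (mod 56).
Final value: 32^9 ≡ 8 (mod 56).

Final answer: 8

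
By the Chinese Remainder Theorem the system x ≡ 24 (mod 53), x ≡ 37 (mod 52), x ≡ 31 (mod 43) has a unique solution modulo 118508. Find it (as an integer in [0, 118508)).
x ≡ 64101 (mod 118508); the representative in [0, 118508) is 64101

The moduli 53, 52, 43 are pairwise coprime, so by the CRT there is a unique solution mod 53·52·43 = 118508.
Solve by successive substitution. Start with x ≡ 24 (mod 53).
  Combine with x ≡ 37 (mod 52): write x = 24 + 53·t and require 24 + 53·t ≡ 37 (mod 52), i.e. 53·t ≡ 37 − 24 ≡ 13 (mod 52). Since 53^(−1) ≡ 1 (mod 52) (53 ≡ 1 (mod 52)), t ≡ 1·13 ≡ 13 (mod 52). So x ≡ 24 + 53·13 = 713 (mod 2756).
  Combine with x ≡ 31 (mod 43): write x = 713 + 2756·t and require 713 + 2756·t ≡ 31 (mod 43), i.e. 2756·t ≡ 31 − 713 ≡ 6 (mod 43). Since 2756^(−1) ≡ 11 (mod 43) (2756 ≡ 4 (mod 43)), t ≡ 11·6 ≡ 23 (mod 43). So x ≡ 713 + 2756·23 = 64101 (mod 118508).
Unique solution in [0, 118508): x = 64101.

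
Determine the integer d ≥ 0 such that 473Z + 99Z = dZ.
(473, 99) = (11); d = 11

In the PID Z, (a, b) is generated by gcd(a, b). Compute gcd(473, 99) with the extended Euclidean algorithm, tracking rows (r, s, t) with s·473 + t·99 = r:
  row A: (473, 1, 0)   [1·473 + 0·99 = 473]
  row B: (99, 0, 1)   [0·473 + 1·99 = 99]
  473 = 4·99 + 77   → row C = row A − 4·row B = (77, 1, −4)   [check: 1·473 − 4·99 = 77]
  99 = 1·77 + 22   → row D = row B − 1·row C = (22, −1, 5)   [check: −1·473 + 5·99 = 22]
  77 = 3·22 + 11   → row E = row C − 3·row D = (11, 4, −19)   [check: 4·473 − 19·99 = 11]
  22 = 2·11 + 0   → remainder 0, stop. gcd = 11 (last nonzero row E).
So gcd(473, 99) = 11, with Bézout identity 4·473 − 19·99 = 11. Containment (⊇): the Bézout identity exhibits 11 as an element of (473, 99), giving (11) ⊆ (473, 99). Containment (⊆): since 11 | 473 and 11 | 99 (473 = 11·43, 99 = 11·9), every Z-linear combination of 473 and 99 is divisible by 11, so (473, 99) ⊆ (11). Therefore (473, 99) = (11), d = 11.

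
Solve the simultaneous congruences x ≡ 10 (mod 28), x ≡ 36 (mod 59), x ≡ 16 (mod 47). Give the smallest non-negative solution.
x ≡ 45230 (mod 77644); the representative in [0, 77644) is 45230

The moduli 28, 59, 47 are pairwise coprime, so by the CRT there is a unique solution mod 28·59·47 = 77644.
Solve by successive substitution. Start with x ≡ 10 (mod 28).
  Combine with x ≡ 36 (mod 59): write x = 10 + 28·t and require 10 + 28·t ≡ 36 (mod 59), i.e. 28·t ≡ 36 − 10 ≡ 26 (mod 59). Since 28^(−1) ≡ 19 (mod 59), t ≡ 19·26 ≡ 22 (mod 59). So x ≡ 10 + 28·22 = 626 (mod 1652).
  Combine with x ≡ 16 (mod 47): write x = 626 + 1652·t and require 626 + 1652·t ≡ 16 (mod 47), i.e. 1652·t ≡ 16 − 626 ≡ 1 (mod 47). Since 1652^(−1) ≡ 27 (mod 47) (1652 ≡ 7 (mod 47)), t ≡ 27·1 ≡ 27 (mod 47). So x ≡ 626 + 1652·27 = 45230 (mod 77644).
Unique solution in [0, 77644): x = 45230.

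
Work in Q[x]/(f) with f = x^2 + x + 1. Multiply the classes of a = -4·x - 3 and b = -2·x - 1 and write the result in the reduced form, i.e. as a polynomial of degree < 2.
a · b ≡ 2·x - 5 (mod f(x))

First multiply in Q[x] without reducing: a · b = 8·x^2 + 10·x + 3. Now divide by f(x) = x^2 + x + 1, eliminating the leading term at each step:
  leading term 8·x^2: subtract (8)·f(x) = 8·x^2 + 8·x + 8, leaving 2·x - 5
The degree is now < 2, so this is the remainder. Hence a · b ≡ 2·x - 5 in Q[x]/(f).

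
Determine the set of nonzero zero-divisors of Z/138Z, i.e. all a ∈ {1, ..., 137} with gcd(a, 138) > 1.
nonzero zero-divisors of Z/138Z = {2, 3, 4, 6, 8, 9, 10, 12, 14, 15, 16, 18, 20, 21, 22, 23, 24, 26, 27, 28, 30, 32, 33, 34, 36, 38, 39, 40, 42, 44, 45, 46, 48, 50, 51, 52, 54, 56, 57, 58, 60, 62, 63, 64, 66, 68, 69, 70, 72, 74, 75, 76, 78, 80, 81, 82, 84, 86, 87, 88, 90, 92, 93, 94, 96, 98, 99, 100, 102, 104, 105, 106, 108, 110, 111, 112, 114, 115, 116, 117, 118, 120, 122, 123, 124, 126, 128, 129, 130, 132, 134, 135, 136}

An element a ∈ Z/138Z (with a ≠ 0) is a zero-divisor iff gcd(a, 138) > 1 (because a is a unit precisely when gcd(a, n) = 1, and in Z/nZ every nonzero, non-unit element is a zero-divisor). Scan a = 1, ..., 137 and keep those with gcd(a, 138) > 1:
  gcd(2, 138) = 2, gcd(3, 138) = 3, gcd(4, 138) = 2, gcd(6, 138) = 6, gcd(8, 138) = 2, gcd(9, 138) = 3, gcd(10, 138) = 2, gcd(12, 138) = 6, gcd(14, 138) = 2, gcd(15, 138) = 3, gcd(16, 138) = 2, gcd(18, 138) = 6, gcd(20, 138) = 2, gcd(21, 138) = 3, gcd(22, 138) = 2, gcd(23, 138) = 23, gcd(24, 138) = 6, gcd(26, 138) = 2, gcd(27, 138) = 3, gcd(28, 138) = 2, gcd(30, 138) = 6, gcd(32, 138) = 2, gcd(33, 138) = 3, gcd(34, 138) = 2, gcd(36, 138) = 6, gcd(38, 138) = 2, gcd(39, 138) = 3, gcd(40, 138) = 2, gcd(42, 138) = 6, gcd(44, 138) = 2, gcd(45, 138) = 3, gcd(46, 138) = 46, gcd(48, 138) = 6, gcd(50, 138) = 2, gcd(51, 138) = 3, gcd(52, 138) = 2, gcd(54, 138) = 6, gcd(56, 138) = 2, gcd(57, 138) = 3, gcd(58, 138) = 2, gcd(60, 138) = 6, gcd(62, 138) = 2, gcd(63, 138) = 3, gcd(64, 138) = 2, gcd(66, 138) = 6, gcd(68, 138) = 2, gcd(69, 138) = 69, gcd(70, 138) = 2, gcd(72, 138) = 6, gcd(74, 138) = 2, gcd(75, 138) = 3, gcd(76, 138) = 2, gcd(78, 138) = 6, gcd(80, 138) = 2, gcd(81, 138) = 3, gcd(82, 138) = 2, gcd(84, 138) = 6, gcd(86, 138) = 2, gcd(87, 138) = 3, gcd(88, 138) = 2, gcd(90, 138) = 6, gcd(92, 138) = 46, gcd(93, 138) = 3, gcd(94, 138) = 2, gcd(96, 138) = 6, gcd(98, 138) = 2, gcd(99, 138) = 3, gcd(100, 138) = 2, gcd(102, 138) = 6, gcd(104, 138) = 2, gcd(105, 138) = 3, gcd(106, 138) = 2, gcd(108, 138) = 6, gcd(110, 138) = 2, gcd(111, 138) = 3, gcd(112, 138) = 2, gcd(114, 138) = 6, gcd(115, 138) = 23, gcd(116, 138) = 2, gcd(117, 138) = 3, gcd(118, 138) = 2, gcd(120, 138) = 6, gcd(122, 138) = 2, gcd(123, 138) = 3, gcd(124, 138) = 2, gcd(126, 138) = 6, gcd(128, 138) = 2, gcd(129, 138) = 3, gcd(130, 138) = 2, gcd(132, 138) = 6, gcd(134, 138) = 2, gcd(135, 138) = 3, gcd(136, 138) = 2.
All other a ∈ {1, ..., 137} have gcd(a, 138) = 1 and are units. So the nonzero zero-divisors are exactly the 93 values of a appearing in this scan.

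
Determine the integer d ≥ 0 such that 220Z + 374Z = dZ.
(220, 374) = (22); d = 22

In the PID Z, (a, b) is generated by gcd(a, b). Compute gcd(374, 220) with the extended Euclidean algorithm, tracking rows (r, s, t) with s·374 + t·220 = r:
  row A: (374, 1, 0)   [1·374 + 0·220 = 374]
  row B: (220, 0, 1)   [0·374 + 1·220 = 220]
  374 = 1·220 + 154   → row C = row A − 1·row B = (154, 1, −1)   [check: 1·374 − 1·220 = 154]
  220 = 1·154 + 66   → row D = row B − 1·row C = (66, −1, 2)   [check: −1·374 + 2·220 = 66]
  154 = 2·66 + 22   → row E = row C − 2·row D = (22, 3, −5)   [check: 3·374 − 5·220 = 22]
  66 = 3·22 + 0   → remainder 0, stop. gcd = 22 (last nonzero row E).
So gcd(220, 374) = 22, with Bézout identity 3·374 − 5·220 = 22. Containment (⊇): the Bézout identity exhibits 22 as an element of (220, 374), giving (22) ⊆ (220, 374). Containment (⊆): since 22 | 220 and 22 | 374 (220 = 22·10, 374 = 22·17), every Z-linear combination of 220 and 374 is divisible by 22, so (220, 374) ⊆ (22). Therefore (220, 374) = (22), d = 22.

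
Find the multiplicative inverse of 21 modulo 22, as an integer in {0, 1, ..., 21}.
21^(−1) ≡ 21 (mod 22)

Apply the extended Euclidean algorithm to (22, 21), tracking rows (r, s, t) with s·22 + t·21 = r. Each division r_prev = q·r_cur + r_new produces the new row as (previous row) − q·(current row):
  row A: (22, 1, 0)   [1·22 + 0·21 = 22]
  row B: (21, 0, 1)   [0·22 + 1·21 = 21]
  22 = 1·21 + 1   → row C = row A − 1·row B = (1, 1, −1)   [check: 1·22 − 1·21 = 1]
  21 = 21·1 + 0   → remainder 0, stop. gcd = 1 (last nonzero row C).
The gcd is 1, so 21 is invertible mod 22. The last nonzero row gives 1·22 − 1·21 = 1, so t = −1. So 21^(−1) ≡ −1 ≡ 21 (mod 22). Verify: 21 · 21 = 441 ≡ 1 (mod 22). ✓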